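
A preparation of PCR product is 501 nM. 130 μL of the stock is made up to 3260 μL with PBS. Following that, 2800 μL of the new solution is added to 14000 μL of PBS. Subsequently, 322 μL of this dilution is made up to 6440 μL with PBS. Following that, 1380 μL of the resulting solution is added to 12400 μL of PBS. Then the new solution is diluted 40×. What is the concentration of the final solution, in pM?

Overall dilution factor = 25.08 × 6 × 20 × 9.986 × 40 = 1.20 × 10⁶.
501 nM / 1.20 × 10⁶ = 4.17 × 10⁻⁴ nM = 0.417 pM.

0.417 pM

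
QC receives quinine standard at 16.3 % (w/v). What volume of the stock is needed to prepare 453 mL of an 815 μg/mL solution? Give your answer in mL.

815 μg/mL = 0.0815 % (w/v).
V₁ = C₂V₂/C₁ = 0.0815 × 453 / 16.3 = 2.27 mL.

2.27 mL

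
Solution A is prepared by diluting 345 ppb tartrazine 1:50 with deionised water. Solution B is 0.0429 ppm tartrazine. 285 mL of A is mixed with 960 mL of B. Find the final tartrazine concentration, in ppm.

0.0347 ppm

C_A = 345 ppb / 50 = 6.90 ppb.
C_B = 0.0429 ppm = 42.9 ppb.
C_mix = (C_A·V_A + C_B·V_B)/(V_A + V_B) = (6.90×285 + 42.9×960) / 1245 = 34.7 ppb = 0.0347 ppm.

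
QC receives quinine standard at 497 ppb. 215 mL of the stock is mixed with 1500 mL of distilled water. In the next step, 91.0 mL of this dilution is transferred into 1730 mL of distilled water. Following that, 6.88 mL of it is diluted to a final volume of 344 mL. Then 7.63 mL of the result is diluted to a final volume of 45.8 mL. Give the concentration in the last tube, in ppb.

Overall dilution factor = 7.977 × 20.01 × 50 × 6.003 = 4.79 × 10⁴.
497 ppb / 4.79 × 10⁴ = 0.0104 ppb.

0.0104 ppb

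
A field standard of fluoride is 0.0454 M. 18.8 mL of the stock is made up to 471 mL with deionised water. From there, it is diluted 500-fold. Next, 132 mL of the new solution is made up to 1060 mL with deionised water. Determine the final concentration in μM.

0.451 μM

Overall dilution factor = 25.05 × 500 × 8.030 = 1.01 × 10⁵.
0.0454 M / 1.01 × 10⁵ = 4.51 × 10⁻⁷ M = 0.451 μM.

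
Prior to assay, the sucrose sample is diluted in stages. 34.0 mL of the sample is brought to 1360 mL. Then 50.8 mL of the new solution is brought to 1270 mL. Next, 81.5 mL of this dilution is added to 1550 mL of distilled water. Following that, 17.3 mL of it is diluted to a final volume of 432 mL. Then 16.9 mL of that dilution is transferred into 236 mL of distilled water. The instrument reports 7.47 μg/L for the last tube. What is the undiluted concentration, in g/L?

Overall dilution factor = 40 × 25 × 20.02 × 24.97 × 14.96 = 7.48 × 10⁶.
Original = 7.47 μg/L × 7.48 × 10⁶ = 5.59 × 10⁷ μg/L = 55.9 g/L.

55.9 g/L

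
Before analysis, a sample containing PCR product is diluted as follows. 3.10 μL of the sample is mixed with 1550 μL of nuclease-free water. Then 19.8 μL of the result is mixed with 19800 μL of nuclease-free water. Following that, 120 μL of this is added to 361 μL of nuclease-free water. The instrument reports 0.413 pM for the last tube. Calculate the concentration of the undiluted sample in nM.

Overall dilution factor = 501 × 1001 × 4.008 = 2.01 × 10⁶.
Original = 0.413 pM × 2.01 × 10⁶ = 8.30 × 10⁵ pM = 830 nM.

830 nM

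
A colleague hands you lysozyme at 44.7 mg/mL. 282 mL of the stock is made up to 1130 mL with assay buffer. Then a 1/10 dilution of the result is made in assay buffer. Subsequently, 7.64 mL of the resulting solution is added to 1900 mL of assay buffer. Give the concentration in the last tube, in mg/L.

4.47 mg/L

Overall dilution factor = 4.007 × 10 × 249.7 = 1.00 × 10⁴.
44.7 mg/mL / 1.00 × 10⁴ = 4.47 × 10⁻³ mg/mL = 4.47 mg/L.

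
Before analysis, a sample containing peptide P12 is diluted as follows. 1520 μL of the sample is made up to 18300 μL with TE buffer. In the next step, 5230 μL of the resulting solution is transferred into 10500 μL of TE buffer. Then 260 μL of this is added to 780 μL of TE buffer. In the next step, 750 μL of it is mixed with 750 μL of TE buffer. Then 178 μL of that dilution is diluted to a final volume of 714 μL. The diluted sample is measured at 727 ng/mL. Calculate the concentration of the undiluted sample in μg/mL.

Overall dilution factor = 12.04 × 3.008 × 4 × 2 × 4.011 = 1162.
Original = 727 ng/mL × 1162 = 8.45 × 10⁵ ng/mL = 845 μg/mL.

845 μg/mL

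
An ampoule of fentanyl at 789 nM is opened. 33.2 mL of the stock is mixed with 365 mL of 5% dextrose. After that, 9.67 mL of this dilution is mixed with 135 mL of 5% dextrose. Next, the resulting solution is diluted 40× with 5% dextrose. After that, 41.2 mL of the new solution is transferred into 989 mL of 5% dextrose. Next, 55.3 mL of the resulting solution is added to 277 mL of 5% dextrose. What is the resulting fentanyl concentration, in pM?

Overall dilution factor = 11.99 × 14.96 × 40 × 25.00 × 6.009 = 1.08 × 10⁶.
789 nM / 1.08 × 10⁶ = 7.32 × 10⁻⁴ nM = 0.732 pM.

0.732 pM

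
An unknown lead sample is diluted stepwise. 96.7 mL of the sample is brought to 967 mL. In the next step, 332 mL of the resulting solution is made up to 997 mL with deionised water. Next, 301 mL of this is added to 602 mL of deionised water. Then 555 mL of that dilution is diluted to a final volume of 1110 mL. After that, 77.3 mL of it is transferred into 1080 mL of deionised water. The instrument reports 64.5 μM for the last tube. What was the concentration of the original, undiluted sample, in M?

0.174 M

Overall dilution factor = 10 × 3.003 × 3 × 2 × 14.97 = 2698.
Original = 64.5 μM × 2698 = 1.74 × 10⁵ μM = 0.174 M.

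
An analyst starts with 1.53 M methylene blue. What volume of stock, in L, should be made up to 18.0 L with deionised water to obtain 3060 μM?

3060 μM = 3.06 × 10⁻³ M.
V₁ = C₂V₂/C₁ = 3.06 × 10⁻³ × 18.0 / 1.53 = 0.0360 L.

0.0360 L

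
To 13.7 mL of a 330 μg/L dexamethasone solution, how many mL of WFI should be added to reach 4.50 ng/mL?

991 mL

4.50 ng/mL = 4.50 μg/L.
V₂ = C₁V₁/C₂ = 330 × 13.7 / 4.50 = 1005 mL.
Diluent to add = V₂ − V₁ = 1005 − 13.7 = 991 mL.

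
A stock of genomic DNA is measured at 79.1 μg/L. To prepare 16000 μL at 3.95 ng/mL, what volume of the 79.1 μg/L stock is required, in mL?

0.799 mL

3.95 ng/mL = 3.95 μg/L.
V₁ = C₂V₂/C₁ = 3.95 × 16000 / 79.1 = 799 μL = 0.799 mL.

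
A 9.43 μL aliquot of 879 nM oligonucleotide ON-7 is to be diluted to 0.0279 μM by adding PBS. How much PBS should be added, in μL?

0.0279 μM = 27.9 nM.
V₂ = C₁V₁/C₂ = 879 × 9.43 / 27.9 = 297 μL.
Diluent to add = V₂ − V₁ = 297 − 9.43 = 288 μL.

288 μL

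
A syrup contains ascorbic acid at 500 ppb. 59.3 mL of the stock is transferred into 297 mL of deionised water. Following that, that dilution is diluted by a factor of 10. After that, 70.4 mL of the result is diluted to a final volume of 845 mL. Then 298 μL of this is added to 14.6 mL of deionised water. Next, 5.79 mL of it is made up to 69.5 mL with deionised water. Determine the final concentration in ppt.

1.16 ppt

Overall dilution factor = 6.008 × 10 × 12.00 × 49.99 × 12.00 = 4.33 × 10⁵.
500 ppb / 4.33 × 10⁵ = 1.16 × 10⁻³ ppb = 1.16 ppt.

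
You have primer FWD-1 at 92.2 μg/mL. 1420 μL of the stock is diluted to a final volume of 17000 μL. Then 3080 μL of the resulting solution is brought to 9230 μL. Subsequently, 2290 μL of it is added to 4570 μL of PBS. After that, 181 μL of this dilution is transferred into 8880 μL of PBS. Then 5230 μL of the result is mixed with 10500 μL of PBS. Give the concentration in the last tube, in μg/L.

Overall dilution factor = 11.97 × 2.997 × 2.996 × 50.06 × 3.008 = 1.62 × 10⁴.
92.2 μg/mL / 1.62 × 10⁴ = 5.70 × 10⁻³ μg/mL = 5.70 μg/L.

5.70 μg/L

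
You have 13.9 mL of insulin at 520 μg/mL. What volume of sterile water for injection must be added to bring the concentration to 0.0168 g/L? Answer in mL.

0.0168 g/L = 16.8 μg/mL.
V₂ = C₁V₁/C₂ = 520 × 13.9 / 16.8 = 430 mL.
Diluent to add = V₂ − V₁ = 430 − 13.9 = 416 mL.

416 mL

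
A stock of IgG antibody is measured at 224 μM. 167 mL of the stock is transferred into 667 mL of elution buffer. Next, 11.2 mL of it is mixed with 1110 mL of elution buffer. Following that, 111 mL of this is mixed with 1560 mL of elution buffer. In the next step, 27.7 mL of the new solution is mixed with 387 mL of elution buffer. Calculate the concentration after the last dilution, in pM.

Overall dilution factor = 4.994 × 100.1 × 15.05 × 14.97 = 1.13 × 10⁵.
224 μM / 1.13 × 10⁵ = 1.99 × 10⁻³ μM = 1990 pM.

1990 pM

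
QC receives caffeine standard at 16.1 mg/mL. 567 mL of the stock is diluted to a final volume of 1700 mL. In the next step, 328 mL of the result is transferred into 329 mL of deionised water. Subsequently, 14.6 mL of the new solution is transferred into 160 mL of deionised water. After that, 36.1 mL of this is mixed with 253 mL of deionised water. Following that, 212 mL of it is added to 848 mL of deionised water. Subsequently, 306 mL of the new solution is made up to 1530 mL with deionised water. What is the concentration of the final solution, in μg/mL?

Overall dilution factor = 2.998 × 2.003 × 11.96 × 8.008 × 5 × 5 = 1.44 × 10⁴.
16.1 mg/mL / 1.44 × 10⁴ = 1.12 × 10⁻³ mg/mL = 1.12 μg/mL.

1.12 μg/mL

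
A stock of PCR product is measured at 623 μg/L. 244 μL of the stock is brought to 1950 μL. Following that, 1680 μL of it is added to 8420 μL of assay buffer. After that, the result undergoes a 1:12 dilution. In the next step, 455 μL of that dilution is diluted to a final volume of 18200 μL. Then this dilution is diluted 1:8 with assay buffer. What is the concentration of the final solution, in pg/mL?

Overall dilution factor = 7.992 × 6.012 × 12 × 40 × 8 = 1.84 × 10⁵.
623 μg/L / 1.84 × 10⁵ = 3.38 × 10⁻³ μg/L = 3.38 pg/mL.

3.38 pg/mL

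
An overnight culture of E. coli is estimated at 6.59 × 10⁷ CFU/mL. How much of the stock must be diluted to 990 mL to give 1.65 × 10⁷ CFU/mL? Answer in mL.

V₁ = C₂V₂/C₁ = 1.65 × 10⁷ × 990 / 6.59 × 10⁷ = 248 mL.

248 mL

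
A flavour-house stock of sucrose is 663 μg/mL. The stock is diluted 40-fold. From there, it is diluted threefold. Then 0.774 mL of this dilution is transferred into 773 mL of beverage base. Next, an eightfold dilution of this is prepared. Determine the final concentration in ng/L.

Overall dilution factor = 40 × 3 × 999.7 × 8 = 9.60 × 10⁵.
663 μg/mL / 9.60 × 10⁵ = 6.91 × 10⁻⁴ μg/mL = 691 ng/L.

691 ng/L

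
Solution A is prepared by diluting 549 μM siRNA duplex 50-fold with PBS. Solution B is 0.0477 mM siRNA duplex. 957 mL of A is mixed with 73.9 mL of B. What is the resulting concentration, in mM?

0.0136 mM

C_A = 549 μM / 50 = 11.0 μM.
C_B = 0.0477 mM = 47.7 μM.
C_mix = (C_A·V_A + C_B·V_B)/(V_A + V_B) = (11.0×957 + 47.7×73.9) / 1031 = 13.6 μM = 0.0136 mM.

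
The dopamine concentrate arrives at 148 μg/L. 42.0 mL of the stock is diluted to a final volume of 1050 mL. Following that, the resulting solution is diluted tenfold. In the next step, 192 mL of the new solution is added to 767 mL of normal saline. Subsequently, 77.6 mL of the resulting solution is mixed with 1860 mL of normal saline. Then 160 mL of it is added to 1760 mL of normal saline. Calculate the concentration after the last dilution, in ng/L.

Overall dilution factor = 25 × 10 × 4.995 × 24.97 × 12 = 3.74 × 10⁵.
148 μg/L / 3.74 × 10⁵ = 3.96 × 10⁻⁴ μg/L = 0.396 ng/L.

0.396 ng/L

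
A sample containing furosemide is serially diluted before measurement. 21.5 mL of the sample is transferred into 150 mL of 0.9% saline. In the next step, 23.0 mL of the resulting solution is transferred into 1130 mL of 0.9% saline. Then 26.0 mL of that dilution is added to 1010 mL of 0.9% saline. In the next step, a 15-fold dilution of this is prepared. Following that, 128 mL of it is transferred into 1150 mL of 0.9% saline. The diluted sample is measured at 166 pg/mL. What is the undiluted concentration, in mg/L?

Overall dilution factor = 7.977 × 50.13 × 39.85 × 15 × 9.984 = 2.39 × 10⁶.
Original = 166 pg/mL × 2.39 × 10⁶ = 3.96 × 10⁸ pg/mL = 396 mg/L.

396 mg/L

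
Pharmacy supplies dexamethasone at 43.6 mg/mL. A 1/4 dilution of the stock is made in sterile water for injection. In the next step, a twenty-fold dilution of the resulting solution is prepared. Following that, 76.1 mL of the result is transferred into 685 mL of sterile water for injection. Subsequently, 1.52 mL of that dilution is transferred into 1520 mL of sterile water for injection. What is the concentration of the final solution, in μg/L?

Overall dilution factor = 4 × 20 × 10.00 × 1001 = 8.01 × 10⁵.
43.6 mg/mL / 8.01 × 10⁵ = 5.44 × 10⁻⁵ mg/mL = 54.4 μg/L.

54.4 μg/L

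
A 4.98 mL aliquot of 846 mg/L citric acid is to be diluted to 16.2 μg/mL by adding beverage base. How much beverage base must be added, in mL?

16.2 μg/mL = 16.2 mg/L.
V₂ = C₁V₁/C₂ = 846 × 4.98 / 16.2 = 260 mL.
Diluent to add = V₂ − V₁ = 260 − 4.98 = 255 mL.

255 mL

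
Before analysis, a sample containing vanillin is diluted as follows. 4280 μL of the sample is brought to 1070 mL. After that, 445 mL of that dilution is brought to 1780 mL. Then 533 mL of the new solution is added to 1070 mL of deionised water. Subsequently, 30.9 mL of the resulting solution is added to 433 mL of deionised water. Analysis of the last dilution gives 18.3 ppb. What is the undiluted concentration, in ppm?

Overall dilution factor = 250 × 4 × 3.008 × 15.01 = 4.52 × 10⁴.
Original = 18.3 ppb × 4.52 × 10⁴ = 8.26 × 10⁵ ppb = 826 ppm.

826 ppm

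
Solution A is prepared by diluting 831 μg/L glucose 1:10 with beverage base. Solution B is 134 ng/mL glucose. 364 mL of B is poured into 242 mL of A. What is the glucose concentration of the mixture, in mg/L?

0.114 mg/L

C_A = 831 μg/L / 10 = 83.1 μg/L.
C_B = 134 ng/mL = 134 μg/L.
C_mix = (C_A·V_A + C_B·V_B)/(V_A + V_B) = (83.1×242 + 134×364) / 606.0 = 114 μg/L = 0.114 mg/L.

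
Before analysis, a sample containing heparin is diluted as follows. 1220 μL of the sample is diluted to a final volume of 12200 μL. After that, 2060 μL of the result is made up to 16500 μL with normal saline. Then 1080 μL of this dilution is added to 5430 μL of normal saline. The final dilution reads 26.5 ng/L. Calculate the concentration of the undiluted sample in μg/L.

Overall dilution factor = 10 × 8.010 × 6.028 = 483.
Original = 26.5 ng/L × 483 = 1.28 × 10⁴ ng/L = 12.8 μg/L.

12.8 μg/L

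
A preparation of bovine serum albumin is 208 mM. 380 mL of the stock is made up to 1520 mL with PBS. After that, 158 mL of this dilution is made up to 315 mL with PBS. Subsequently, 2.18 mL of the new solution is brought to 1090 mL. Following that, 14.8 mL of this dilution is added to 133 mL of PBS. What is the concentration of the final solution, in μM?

Overall dilution factor = 4 × 1.994 × 500 × 9.986 = 3.98 × 10⁴.
208 mM / 3.98 × 10⁴ = 5.22 × 10⁻³ mM = 5.22 μM.

5.22 μM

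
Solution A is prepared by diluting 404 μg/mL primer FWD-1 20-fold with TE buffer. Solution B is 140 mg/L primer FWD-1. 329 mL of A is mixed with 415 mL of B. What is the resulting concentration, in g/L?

C_A = 404 μg/mL / 20 = 20.2 μg/mL.
C_B = 140 mg/L = 140 μg/mL.
C_mix = (C_A·V_A + C_B·V_B)/(V_A + V_B) = (20.2×329 + 140×415) / 744.0 = 87.0 μg/mL = 0.0870 g/L.

0.0870 g/L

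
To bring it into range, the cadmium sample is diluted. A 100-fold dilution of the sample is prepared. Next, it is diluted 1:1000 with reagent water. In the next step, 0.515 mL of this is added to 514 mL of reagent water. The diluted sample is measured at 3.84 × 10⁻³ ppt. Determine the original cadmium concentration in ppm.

0.384 ppm

Overall dilution factor = 100 × 1000 × 999.1 = 9.99 × 10⁷.
Original = 3.84 × 10⁻³ ppt × 9.99 × 10⁷ = 3.84 × 10⁵ ppt = 0.384 ppm.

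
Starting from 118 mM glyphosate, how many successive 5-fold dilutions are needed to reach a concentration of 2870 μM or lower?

Need 5ⁿ ≥ 41.1, so n ≥ log(41.1)/log(5) = 2.31.
Minimum whole steps: n = 3.

3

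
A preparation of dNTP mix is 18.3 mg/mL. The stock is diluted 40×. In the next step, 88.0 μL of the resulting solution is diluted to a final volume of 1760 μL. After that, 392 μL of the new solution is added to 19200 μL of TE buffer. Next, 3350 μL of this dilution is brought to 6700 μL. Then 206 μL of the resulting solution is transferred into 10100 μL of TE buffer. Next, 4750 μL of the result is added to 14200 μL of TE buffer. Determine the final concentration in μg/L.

Overall dilution factor = 40 × 20 × 49.98 × 2 × 50.03 × 3.989 = 1.60 × 10⁷.
18.3 mg/mL / 1.60 × 10⁷ = 1.15 × 10⁻⁶ mg/mL = 1.15 μg/L.

1.15 μg/L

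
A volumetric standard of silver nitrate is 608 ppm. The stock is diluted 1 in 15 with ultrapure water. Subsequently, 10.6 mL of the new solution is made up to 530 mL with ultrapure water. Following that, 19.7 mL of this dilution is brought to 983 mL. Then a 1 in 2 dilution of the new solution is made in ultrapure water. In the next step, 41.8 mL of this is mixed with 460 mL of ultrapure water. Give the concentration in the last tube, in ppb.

0.677 ppb

Overall dilution factor = 15 × 50 × 49.90 × 2 × 12.00 = 8.99 × 10⁵.
608 ppm / 8.99 × 10⁵ = 6.77 × 10⁻⁴ ppm = 0.677 ppb.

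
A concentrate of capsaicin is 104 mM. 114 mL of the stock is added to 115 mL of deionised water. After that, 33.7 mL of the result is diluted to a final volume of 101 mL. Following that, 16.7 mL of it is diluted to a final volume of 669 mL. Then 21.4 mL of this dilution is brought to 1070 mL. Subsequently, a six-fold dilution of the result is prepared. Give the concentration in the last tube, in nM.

1440 nM

Overall dilution factor = 2.009 × 2.997 × 40.06 × 50 × 6 = 7.24 × 10⁴.
104 mM / 7.24 × 10⁴ = 1.44 × 10⁻³ mM = 1440 nM.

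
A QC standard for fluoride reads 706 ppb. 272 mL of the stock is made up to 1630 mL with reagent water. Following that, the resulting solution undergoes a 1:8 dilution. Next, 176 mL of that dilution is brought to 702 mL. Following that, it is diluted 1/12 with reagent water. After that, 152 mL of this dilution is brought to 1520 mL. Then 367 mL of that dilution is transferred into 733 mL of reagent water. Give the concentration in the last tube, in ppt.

10.3 ppt

Overall dilution factor = 5.993 × 8 × 3.989 × 12 × 10 × 2.997 = 6.88 × 10⁴.
706 ppb / 6.88 × 10⁴ = 0.0103 ppb = 10.3 ppt.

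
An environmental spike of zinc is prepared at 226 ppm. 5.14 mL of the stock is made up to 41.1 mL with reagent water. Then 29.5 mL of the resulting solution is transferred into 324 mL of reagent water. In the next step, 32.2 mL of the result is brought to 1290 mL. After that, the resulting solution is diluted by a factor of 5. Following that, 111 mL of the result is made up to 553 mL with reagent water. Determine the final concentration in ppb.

Overall dilution factor = 7.996 × 11.98 × 40.06 × 5 × 4.982 = 9.56 × 10⁴.
226 ppm / 9.56 × 10⁴ = 2.36 × 10⁻³ ppm = 2.36 ppb.

2.36 ppb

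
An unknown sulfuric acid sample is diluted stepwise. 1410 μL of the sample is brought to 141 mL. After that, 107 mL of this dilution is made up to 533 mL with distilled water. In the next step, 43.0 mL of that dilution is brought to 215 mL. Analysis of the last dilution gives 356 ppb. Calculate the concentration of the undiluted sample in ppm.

887 ppm

Overall dilution factor = 100 × 4.981 × 5 = 2491.
Original = 356 ppb × 2491 = 8.87 × 10⁵ ppb = 887 ppm.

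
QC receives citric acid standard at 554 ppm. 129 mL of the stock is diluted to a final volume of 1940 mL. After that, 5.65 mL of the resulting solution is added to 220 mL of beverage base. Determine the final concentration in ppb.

922 ppb

Overall dilution factor = 15.04 × 39.94 = 601.
554 ppm / 601 = 0.922 ppm = 922 ppb.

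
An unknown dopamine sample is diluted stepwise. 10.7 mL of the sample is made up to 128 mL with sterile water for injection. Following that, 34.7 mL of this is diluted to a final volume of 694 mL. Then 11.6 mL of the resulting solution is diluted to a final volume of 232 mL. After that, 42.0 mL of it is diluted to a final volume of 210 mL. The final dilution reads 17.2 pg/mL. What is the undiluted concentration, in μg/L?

Overall dilution factor = 11.96 × 20 × 20 × 5 = 2.39 × 10⁴.
Original = 17.2 pg/mL × 2.39 × 10⁴ = 4.12 × 10⁵ pg/mL = 412 μg/L.

412 μg/L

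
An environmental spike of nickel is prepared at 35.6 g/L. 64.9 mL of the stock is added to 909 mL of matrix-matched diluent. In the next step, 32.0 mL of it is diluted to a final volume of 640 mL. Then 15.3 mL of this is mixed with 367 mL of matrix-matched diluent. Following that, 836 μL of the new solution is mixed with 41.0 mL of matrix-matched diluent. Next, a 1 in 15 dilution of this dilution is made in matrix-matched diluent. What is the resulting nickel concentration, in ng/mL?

Overall dilution factor = 15.01 × 20 × 24.99 × 50.04 × 15 = 5.63 × 10⁶.
35.6 g/L / 5.63 × 10⁶ = 6.32 × 10⁻⁶ g/L = 6.32 ng/mL.

6.32 ng/mL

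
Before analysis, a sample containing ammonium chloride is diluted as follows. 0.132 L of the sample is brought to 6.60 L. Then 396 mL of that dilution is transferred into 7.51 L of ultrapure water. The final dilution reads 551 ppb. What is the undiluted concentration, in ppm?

Overall dilution factor = 50 × 19.96 = 998.
Original = 551 ppb × 998 = 5.50 × 10⁵ ppb = 550 ppm.

550 ppm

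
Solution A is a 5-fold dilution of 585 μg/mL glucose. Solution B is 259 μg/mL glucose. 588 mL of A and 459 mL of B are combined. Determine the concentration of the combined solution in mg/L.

179 mg/L

C_A = 585 μg/mL / 5 = 117 μg/mL.
C_mix = (C_A·V_A + C_B·V_B)/(V_A + V_B) = (117×588 + 259×459) / 1047 = 179 μg/mL = 179 mg/L.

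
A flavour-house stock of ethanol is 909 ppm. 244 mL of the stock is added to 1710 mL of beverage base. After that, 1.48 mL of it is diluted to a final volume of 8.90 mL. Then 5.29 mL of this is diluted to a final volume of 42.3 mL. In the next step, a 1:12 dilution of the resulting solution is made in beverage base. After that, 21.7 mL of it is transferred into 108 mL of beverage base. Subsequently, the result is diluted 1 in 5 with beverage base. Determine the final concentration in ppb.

Overall dilution factor = 8.008 × 6.014 × 7.996 × 12 × 5.977 × 5 = 1.38 × 10⁵.
909 ppm / 1.38 × 10⁵ = 6.58 × 10⁻³ ppm = 6.58 ppb.

6.58 ppb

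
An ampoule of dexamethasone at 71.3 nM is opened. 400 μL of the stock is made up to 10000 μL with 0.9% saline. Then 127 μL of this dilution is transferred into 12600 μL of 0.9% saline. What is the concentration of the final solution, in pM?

Overall dilution factor = 25 × 100.2 = 2505.
71.3 nM / 2505 = 0.0285 nM = 28.5 pM.

28.5 pM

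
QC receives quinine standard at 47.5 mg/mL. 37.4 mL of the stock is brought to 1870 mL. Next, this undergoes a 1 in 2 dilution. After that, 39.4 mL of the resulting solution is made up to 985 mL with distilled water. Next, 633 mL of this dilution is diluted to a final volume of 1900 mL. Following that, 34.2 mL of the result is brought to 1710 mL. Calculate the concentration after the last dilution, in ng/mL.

Overall dilution factor = 50 × 2 × 25 × 3.002 × 50 = 3.75 × 10⁵.
47.5 mg/mL / 3.75 × 10⁵ = 1.27 × 10⁻⁴ mg/mL = 127 ng/mL.

127 ng/mL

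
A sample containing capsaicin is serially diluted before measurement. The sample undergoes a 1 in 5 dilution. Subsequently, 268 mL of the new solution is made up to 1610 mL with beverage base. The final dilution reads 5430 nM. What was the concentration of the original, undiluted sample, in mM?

Overall dilution factor = 5 × 6.007 = 30.0.
Original = 5430 nM × 30.0 = 1.63 × 10⁵ nM = 0.163 mM.

0.163 mM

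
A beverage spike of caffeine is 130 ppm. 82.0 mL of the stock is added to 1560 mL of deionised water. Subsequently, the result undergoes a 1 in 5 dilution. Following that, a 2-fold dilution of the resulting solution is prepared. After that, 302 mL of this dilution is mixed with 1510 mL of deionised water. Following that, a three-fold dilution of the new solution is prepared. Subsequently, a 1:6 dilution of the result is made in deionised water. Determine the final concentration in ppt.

6010 ppt

Overall dilution factor = 20.02 × 5 × 2 × 6 × 3 × 6 = 2.16 × 10⁴.
130 ppm / 2.16 × 10⁴ = 6.01 × 10⁻³ ppm = 6010 ppt.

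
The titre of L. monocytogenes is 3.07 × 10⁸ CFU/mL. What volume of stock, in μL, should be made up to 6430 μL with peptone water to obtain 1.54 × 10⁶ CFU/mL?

V₁ = C₂V₂/C₁ = 1.54 × 10⁶ × 6430 / 3.07 × 10⁸ = 32.3 μL.

32.3 μL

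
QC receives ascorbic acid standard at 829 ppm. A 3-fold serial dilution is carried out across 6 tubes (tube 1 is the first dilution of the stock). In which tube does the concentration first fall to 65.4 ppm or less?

tube 3

Tube n has concentration 829 ppm / 3ⁿ.
Need 3ⁿ ≥ 829 ppm / 65.4 ppm = 12.7, so n ≥ 2.31.
First such tube: n = 3.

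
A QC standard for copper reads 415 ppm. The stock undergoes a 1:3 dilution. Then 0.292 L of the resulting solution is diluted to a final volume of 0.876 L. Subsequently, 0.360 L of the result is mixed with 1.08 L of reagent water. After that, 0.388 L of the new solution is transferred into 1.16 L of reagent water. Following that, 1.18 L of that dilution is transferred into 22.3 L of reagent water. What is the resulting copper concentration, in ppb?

145 ppb

Overall dilution factor = 3 × 3 × 4 × 3.990 × 19.90 = 2858.
415 ppm / 2858 = 0.145 ppm = 145 ppb.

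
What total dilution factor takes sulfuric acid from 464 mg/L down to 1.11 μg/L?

4.18 × 10⁵

Factor = C₀/C_target = 464 mg/L / 1.11 μg/L = 4.18 × 10⁵.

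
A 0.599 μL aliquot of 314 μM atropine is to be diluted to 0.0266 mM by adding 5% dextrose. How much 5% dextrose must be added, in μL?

6.47 μL

0.0266 mM = 26.6 μM.
V₂ = C₁V₁/C₂ = 314 × 0.599 / 26.6 = 7.07 μL.
Diluent to add = V₂ − V₁ = 7.07 − 0.599 = 6.47 μL.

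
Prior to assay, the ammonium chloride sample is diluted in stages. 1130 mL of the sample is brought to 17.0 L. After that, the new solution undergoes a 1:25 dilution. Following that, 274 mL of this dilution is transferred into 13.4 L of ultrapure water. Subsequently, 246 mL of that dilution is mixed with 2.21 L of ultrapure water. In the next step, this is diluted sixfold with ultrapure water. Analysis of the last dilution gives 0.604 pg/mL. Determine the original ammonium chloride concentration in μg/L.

Overall dilution factor = 15.04 × 25 × 49.91 × 9.984 × 6 = 1.12 × 10⁶.
Original = 0.604 pg/mL × 1.12 × 10⁶ = 6.79 × 10⁵ pg/mL = 679 μg/L.

679 μg/L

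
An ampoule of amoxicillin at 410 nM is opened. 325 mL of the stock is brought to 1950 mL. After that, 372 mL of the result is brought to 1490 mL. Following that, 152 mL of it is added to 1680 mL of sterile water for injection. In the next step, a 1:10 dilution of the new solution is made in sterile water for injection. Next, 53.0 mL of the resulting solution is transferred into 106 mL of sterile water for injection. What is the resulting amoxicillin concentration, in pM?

47.2 pM

Overall dilution factor = 6 × 4.005 × 12.05 × 10 × 3 = 8690.
410 nM / 8690 = 0.0472 nM = 47.2 pM.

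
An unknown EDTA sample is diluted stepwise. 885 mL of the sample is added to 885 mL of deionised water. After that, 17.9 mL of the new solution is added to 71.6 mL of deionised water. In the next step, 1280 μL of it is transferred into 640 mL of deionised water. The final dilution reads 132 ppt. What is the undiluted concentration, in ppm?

Overall dilution factor = 2 × 5 × 501 = 5010.
Original = 132 ppt × 5010 = 6.61 × 10⁵ ppt = 0.661 ppm.

0.661 ppm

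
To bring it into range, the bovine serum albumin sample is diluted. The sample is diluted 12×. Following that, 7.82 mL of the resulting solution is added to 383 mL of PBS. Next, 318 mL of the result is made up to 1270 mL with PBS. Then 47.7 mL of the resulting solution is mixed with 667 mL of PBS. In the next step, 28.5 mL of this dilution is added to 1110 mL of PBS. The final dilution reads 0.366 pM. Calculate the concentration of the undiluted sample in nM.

525 nM

Overall dilution factor = 12 × 49.98 × 3.994 × 14.98 × 39.95 = 1.43 × 10⁶.
Original = 0.366 pM × 1.43 × 10⁶ = 5.25 × 10⁵ pM = 525 nM.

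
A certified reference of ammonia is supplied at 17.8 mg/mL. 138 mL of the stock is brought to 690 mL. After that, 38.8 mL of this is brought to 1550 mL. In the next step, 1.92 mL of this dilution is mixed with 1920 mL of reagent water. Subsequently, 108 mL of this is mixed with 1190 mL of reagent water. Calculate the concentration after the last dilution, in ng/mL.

Overall dilution factor = 5 × 39.95 × 1001 × 12.02 = 2.40 × 10⁶.
17.8 mg/mL / 2.40 × 10⁶ = 7.41 × 10⁻⁶ mg/mL = 7.41 ng/mL.

7.41 ng/mL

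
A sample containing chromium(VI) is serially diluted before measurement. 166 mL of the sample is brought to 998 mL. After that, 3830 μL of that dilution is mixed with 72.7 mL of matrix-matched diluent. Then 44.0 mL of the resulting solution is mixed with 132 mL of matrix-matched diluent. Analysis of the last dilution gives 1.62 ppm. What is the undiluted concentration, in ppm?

778 ppm

Overall dilution factor = 6.012 × 19.98 × 4 = 481.
Original = 1.62 ppm × 481 = 778 ppm.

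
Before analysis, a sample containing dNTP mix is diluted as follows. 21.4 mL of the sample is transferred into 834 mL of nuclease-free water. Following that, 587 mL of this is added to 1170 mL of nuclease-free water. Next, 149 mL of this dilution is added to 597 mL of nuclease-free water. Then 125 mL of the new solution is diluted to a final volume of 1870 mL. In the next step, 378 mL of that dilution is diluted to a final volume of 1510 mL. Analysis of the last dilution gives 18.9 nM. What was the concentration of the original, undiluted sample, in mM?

Overall dilution factor = 39.97 × 2.993 × 5.007 × 14.96 × 3.995 = 3.58 × 10⁴.
Original = 18.9 nM × 3.58 × 10⁴ = 6.77 × 10⁵ nM = 0.677 mM.

0.677 mM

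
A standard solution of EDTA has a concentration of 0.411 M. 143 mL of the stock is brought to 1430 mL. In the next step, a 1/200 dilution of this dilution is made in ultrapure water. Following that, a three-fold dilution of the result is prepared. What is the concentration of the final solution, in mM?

Overall dilution factor = 10 × 200 × 3 = 6000.
0.411 M / 6000 = 6.85 × 10⁻⁵ M = 0.0685 mM.

0.0685 mM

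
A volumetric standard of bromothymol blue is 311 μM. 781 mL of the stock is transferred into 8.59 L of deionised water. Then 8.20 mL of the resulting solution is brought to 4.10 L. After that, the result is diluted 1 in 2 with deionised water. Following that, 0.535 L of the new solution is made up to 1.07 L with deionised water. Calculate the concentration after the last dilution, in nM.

13.0 nM

Overall dilution factor = 12.00 × 500 × 2 × 2 = 2.40 × 10⁴.
311 μM / 2.40 × 10⁴ = 0.0130 μM = 13.0 nM.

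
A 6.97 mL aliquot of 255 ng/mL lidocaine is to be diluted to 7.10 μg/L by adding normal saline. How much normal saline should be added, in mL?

243 mL

7.10 μg/L = 7.10 ng/mL.
V₂ = C₁V₁/C₂ = 255 × 6.97 / 7.10 = 250 mL.
Diluent to add = V₂ − V₁ = 250 − 6.97 = 243 mL.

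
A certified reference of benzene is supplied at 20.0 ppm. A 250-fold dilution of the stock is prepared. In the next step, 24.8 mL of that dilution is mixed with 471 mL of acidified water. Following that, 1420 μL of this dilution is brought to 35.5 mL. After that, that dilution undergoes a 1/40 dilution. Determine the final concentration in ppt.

4.00 ppt

Overall dilution factor = 250 × 19.99 × 25 × 40 = 5.00 × 10⁶.
20.0 ppm / 5.00 × 10⁶ = 4.00 × 10⁻⁶ ppm = 4.00 ppt.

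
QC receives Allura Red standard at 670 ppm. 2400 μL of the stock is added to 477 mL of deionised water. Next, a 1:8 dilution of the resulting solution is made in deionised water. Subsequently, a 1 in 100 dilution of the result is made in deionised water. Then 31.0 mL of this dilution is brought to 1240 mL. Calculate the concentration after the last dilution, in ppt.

Overall dilution factor = 199.8 × 8 × 100 × 40 = 6.39 × 10⁶.
670 ppm / 6.39 × 10⁶ = 1.05 × 10⁻⁴ ppm = 105 ppt.

105 ppt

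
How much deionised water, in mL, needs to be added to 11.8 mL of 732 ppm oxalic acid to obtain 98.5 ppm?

75.9 mL

V₂ = C₁V₁/C₂ = 732 × 11.8 / 98.5 = 87.7 mL.
Diluent to add = V₂ − V₁ = 87.7 − 11.8 = 75.9 mL.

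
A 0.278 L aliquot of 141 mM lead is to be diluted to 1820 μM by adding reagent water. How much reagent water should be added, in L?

1820 μM = 1.82 mM.
V₂ = C₁V₁/C₂ = 141 × 0.278 / 1.82 = 21.5 L.
Diluent to add = V₂ − V₁ = 21.5 − 0.278 = 21.3 L.

21.3 L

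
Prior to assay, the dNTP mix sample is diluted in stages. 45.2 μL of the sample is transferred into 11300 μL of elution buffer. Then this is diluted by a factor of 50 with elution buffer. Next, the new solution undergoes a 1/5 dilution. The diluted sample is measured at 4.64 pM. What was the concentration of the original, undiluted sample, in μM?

0.291 μM

Overall dilution factor = 251 × 50 × 5 = 6.28 × 10⁴.
Original = 4.64 pM × 6.28 × 10⁴ = 2.91 × 10⁵ pM = 0.291 μM.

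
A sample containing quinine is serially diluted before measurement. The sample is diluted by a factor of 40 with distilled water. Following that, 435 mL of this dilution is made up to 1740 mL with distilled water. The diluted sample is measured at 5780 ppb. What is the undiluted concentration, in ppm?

925 ppm

Overall dilution factor = 40 × 4 = 160.
Original = 5780 ppb × 160 = 9.25 × 10⁵ ppb = 925 ppm.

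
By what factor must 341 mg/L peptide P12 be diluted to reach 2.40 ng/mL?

1.42 × 10⁵

Factor = C₀/C_target = 341 mg/L / 2.40 ng/mL = 1.42 × 10⁵.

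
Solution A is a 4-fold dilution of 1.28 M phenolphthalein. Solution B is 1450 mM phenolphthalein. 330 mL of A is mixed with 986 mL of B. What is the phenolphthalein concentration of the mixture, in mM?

C_A = 1.28 M / 4 = 0.320 M.
C_B = 1450 mM = 1.45 M.
C_mix = (C_A·V_A + C_B·V_B)/(V_A + V_B) = (0.320×330 + 1.45×986) / 1316 = 1.17 M = 1170 mM.

1170 mM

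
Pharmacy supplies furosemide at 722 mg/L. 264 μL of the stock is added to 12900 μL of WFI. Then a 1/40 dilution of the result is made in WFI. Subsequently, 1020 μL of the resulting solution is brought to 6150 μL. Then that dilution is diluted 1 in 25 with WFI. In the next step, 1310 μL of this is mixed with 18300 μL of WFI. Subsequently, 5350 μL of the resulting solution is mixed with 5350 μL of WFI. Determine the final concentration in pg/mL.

Overall dilution factor = 49.86 × 40 × 6.029 × 25 × 14.97 × 2 = 9.00 × 10⁶.
722 mg/L / 9.00 × 10⁶ = 8.02 × 10⁻⁵ mg/L = 80.2 pg/mL.

80.2 pg/mL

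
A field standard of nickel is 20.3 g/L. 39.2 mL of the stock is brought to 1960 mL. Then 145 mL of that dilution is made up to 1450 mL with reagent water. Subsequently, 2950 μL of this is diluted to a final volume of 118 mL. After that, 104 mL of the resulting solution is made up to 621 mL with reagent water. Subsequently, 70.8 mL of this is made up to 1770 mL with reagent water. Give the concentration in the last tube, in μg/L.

6.80 μg/L

Overall dilution factor = 50 × 10 × 40 × 5.971 × 25 = 2.99 × 10⁶.
20.3 g/L / 2.99 × 10⁶ = 6.80 × 10⁻⁶ g/L = 6.80 μg/L.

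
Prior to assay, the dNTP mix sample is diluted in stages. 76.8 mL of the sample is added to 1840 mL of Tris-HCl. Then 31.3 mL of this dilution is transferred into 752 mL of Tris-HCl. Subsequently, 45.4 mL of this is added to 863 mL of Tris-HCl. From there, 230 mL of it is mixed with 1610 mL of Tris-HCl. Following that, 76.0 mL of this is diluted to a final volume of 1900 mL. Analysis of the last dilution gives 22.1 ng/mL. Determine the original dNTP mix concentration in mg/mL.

55.2 mg/mL

Overall dilution factor = 24.96 × 25.03 × 20.01 × 8 × 25 = 2.50 × 10⁶.
Original = 22.1 ng/mL × 2.50 × 10⁶ = 5.52 × 10⁷ ng/mL = 55.2 mg/mL.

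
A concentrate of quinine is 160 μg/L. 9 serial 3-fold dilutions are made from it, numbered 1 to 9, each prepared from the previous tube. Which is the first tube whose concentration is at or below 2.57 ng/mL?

tube 4

Tube n has concentration 160 μg/L / 3ⁿ.
Need 3ⁿ ≥ 160 μg/L / 2.57 ng/mL = 62.3, so n ≥ 3.76.
First such tube: n = 4.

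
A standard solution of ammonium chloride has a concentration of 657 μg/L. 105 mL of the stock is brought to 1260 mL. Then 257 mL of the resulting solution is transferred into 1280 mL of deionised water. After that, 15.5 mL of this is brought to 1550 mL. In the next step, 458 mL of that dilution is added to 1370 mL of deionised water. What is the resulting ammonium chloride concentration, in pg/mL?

22.9 pg/mL

Overall dilution factor = 12 × 5.981 × 100 × 3.991 = 2.86 × 10⁴.
657 μg/L / 2.86 × 10⁴ = 0.0229 μg/L = 22.9 pg/mL.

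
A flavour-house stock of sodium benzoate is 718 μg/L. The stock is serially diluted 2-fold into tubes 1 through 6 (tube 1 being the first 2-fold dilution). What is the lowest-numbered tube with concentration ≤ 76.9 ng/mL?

Tube n has concentration 718 μg/L / 2ⁿ.
Need 2ⁿ ≥ 718 μg/L / 76.9 ng/mL = 9.34, so n ≥ 3.22.
First such tube: n = 4.

tube 4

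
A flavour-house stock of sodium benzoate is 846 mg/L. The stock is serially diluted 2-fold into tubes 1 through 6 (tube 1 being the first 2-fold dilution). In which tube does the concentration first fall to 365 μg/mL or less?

Tube n has concentration 846 mg/L / 2ⁿ.
Need 2ⁿ ≥ 846 mg/L / 365 μg/mL = 2.32, so n ≥ 1.21.
First such tube: n = 2.

tube 2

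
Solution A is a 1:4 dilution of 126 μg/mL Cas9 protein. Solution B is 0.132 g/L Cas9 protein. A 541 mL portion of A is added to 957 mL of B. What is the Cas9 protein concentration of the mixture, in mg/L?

95.7 mg/L

C_A = 126 μg/mL / 4 = 31.5 μg/mL.
C_B = 0.132 g/L = 132 μg/mL.
C_mix = (C_A·V_A + C_B·V_B)/(V_A + V_B) = (31.5×541 + 132×957) / 1498 = 95.7 μg/mL = 95.7 mg/L.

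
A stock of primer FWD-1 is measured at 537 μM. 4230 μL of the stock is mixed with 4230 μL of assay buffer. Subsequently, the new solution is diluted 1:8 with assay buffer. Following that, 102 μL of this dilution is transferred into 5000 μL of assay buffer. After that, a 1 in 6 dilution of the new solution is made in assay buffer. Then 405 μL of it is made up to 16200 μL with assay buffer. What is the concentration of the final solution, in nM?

2.80 nM

Overall dilution factor = 2 × 8 × 50.02 × 6 × 40 = 1.92 × 10⁵.
537 μM / 1.92 × 10⁵ = 2.80 × 10⁻³ μM = 2.80 nM.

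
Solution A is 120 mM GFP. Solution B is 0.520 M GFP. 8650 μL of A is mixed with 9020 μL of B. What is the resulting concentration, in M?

C_B = 0.520 M = 520 mM.
C_mix = (C_A·V_A + C_B·V_B)/(V_A + V_B) = (120×8650 + 520×9020) / 17670 = 324 mM = 0.324 M.

0.324 M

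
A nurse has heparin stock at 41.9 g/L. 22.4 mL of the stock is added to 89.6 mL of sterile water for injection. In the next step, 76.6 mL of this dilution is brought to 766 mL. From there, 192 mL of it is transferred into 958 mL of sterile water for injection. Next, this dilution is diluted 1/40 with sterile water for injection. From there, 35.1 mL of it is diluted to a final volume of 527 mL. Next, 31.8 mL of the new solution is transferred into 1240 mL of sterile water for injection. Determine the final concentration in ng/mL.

5.82 ng/mL

Overall dilution factor = 5 × 10 × 5.990 × 40 × 15.01 × 39.99 = 7.19 × 10⁶.
41.9 g/L / 7.19 × 10⁶ = 5.82 × 10⁻⁶ g/L = 5.82 ng/mL.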